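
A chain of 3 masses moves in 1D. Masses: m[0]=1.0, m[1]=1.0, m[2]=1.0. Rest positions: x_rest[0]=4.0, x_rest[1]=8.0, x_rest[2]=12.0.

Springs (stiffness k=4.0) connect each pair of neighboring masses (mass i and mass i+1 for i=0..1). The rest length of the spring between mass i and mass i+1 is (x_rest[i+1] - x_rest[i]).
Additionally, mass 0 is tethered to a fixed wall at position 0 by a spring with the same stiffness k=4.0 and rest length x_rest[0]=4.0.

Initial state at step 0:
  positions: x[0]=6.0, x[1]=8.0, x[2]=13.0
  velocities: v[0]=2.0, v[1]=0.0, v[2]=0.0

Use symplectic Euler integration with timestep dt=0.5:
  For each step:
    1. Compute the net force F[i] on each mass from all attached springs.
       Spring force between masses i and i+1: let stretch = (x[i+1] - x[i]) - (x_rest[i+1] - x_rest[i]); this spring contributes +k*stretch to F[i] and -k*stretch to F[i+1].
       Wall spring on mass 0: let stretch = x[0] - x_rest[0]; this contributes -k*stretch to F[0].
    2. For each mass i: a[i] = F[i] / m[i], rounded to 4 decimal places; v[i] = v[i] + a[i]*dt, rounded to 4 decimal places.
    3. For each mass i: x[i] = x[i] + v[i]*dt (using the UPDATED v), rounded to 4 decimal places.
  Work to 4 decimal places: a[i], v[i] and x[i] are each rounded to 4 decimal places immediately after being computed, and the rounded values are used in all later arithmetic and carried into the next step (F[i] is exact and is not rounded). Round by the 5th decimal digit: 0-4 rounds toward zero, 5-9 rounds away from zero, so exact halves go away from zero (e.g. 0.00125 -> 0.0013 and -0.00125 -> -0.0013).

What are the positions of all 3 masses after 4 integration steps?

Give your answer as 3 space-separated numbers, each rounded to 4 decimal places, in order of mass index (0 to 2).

Step 0: x=[6.0000 8.0000 13.0000] v=[2.0000 0.0000 0.0000]
Step 1: x=[3.0000 11.0000 12.0000] v=[-6.0000 6.0000 -2.0000]
Step 2: x=[5.0000 7.0000 14.0000] v=[4.0000 -8.0000 4.0000]
Step 3: x=[4.0000 8.0000 13.0000] v=[-2.0000 2.0000 -2.0000]
Step 4: x=[3.0000 10.0000 11.0000] v=[-2.0000 4.0000 -4.0000]

Answer: 3.0000 10.0000 11.0000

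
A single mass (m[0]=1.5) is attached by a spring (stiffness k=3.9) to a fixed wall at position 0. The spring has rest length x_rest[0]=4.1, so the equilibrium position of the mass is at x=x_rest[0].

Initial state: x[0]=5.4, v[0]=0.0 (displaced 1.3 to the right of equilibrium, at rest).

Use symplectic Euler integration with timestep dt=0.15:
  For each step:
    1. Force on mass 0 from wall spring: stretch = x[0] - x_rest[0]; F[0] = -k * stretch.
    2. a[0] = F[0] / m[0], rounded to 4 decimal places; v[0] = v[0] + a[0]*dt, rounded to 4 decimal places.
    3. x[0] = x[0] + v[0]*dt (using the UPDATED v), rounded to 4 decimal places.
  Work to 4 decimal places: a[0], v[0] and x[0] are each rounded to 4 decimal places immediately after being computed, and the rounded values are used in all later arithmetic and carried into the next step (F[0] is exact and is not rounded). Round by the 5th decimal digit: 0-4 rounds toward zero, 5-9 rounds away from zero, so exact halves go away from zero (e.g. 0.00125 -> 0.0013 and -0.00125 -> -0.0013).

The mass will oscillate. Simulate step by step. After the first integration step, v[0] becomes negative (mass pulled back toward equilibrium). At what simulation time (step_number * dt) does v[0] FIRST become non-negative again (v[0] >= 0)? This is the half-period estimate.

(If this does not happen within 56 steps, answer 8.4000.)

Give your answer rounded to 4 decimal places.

Answer: 1.9500

Derivation:
Step 0: x=[5.4000] v=[0.0000]
Step 1: x=[5.3240] v=[-0.5070]
Step 2: x=[5.1763] v=[-0.9844]
Step 3: x=[4.9657] v=[-1.4042]
Step 4: x=[4.7044] v=[-1.7418]
Step 5: x=[4.4078] v=[-1.9775]
Step 6: x=[4.0932] v=[-2.0975]
Step 7: x=[3.7790] v=[-2.0948]
Step 8: x=[3.4836] v=[-1.9696]
Step 9: x=[3.2242] v=[-1.7292]
Step 10: x=[3.0161] v=[-1.3876]
Step 11: x=[2.8714] v=[-0.9649]
Step 12: x=[2.7985] v=[-0.4857]
Step 13: x=[2.8018] v=[0.0219]
First v>=0 after going negative at step 13, time=1.9500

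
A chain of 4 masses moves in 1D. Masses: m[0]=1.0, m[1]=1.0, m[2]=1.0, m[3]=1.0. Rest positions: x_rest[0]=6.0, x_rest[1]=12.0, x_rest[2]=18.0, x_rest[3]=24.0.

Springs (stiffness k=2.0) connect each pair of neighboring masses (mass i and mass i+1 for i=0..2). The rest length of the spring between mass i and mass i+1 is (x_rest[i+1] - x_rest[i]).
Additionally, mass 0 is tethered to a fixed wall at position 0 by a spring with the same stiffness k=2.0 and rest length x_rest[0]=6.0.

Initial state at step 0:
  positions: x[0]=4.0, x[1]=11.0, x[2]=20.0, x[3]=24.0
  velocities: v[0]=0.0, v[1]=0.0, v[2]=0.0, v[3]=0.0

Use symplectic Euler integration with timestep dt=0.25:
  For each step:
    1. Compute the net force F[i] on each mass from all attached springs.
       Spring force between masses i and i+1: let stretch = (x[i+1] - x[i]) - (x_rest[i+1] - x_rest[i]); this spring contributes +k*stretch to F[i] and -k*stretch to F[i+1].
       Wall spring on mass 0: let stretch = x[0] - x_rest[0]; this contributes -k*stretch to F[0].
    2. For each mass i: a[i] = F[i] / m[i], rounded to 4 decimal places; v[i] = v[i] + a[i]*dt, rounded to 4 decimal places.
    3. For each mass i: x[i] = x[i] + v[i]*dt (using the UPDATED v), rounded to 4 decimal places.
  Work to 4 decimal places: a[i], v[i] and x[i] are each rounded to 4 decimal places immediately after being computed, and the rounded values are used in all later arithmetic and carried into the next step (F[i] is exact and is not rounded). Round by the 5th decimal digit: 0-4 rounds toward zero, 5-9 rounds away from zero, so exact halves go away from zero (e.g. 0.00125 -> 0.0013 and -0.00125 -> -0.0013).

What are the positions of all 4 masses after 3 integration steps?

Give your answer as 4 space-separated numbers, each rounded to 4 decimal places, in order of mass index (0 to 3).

Answer: 5.9414 12.0743 17.2637 24.9941

Derivation:
Step 0: x=[4.0000 11.0000 20.0000 24.0000] v=[0.0000 0.0000 0.0000 0.0000]
Step 1: x=[4.3750 11.2500 19.3750 24.2500] v=[1.5000 1.0000 -2.5000 1.0000]
Step 2: x=[5.0625 11.6563 18.3438 24.6406] v=[2.7500 1.6250 -4.1250 1.5625]
Step 3: x=[5.9414 12.0743 17.2637 24.9941] v=[3.5157 1.6719 -4.3204 1.4141]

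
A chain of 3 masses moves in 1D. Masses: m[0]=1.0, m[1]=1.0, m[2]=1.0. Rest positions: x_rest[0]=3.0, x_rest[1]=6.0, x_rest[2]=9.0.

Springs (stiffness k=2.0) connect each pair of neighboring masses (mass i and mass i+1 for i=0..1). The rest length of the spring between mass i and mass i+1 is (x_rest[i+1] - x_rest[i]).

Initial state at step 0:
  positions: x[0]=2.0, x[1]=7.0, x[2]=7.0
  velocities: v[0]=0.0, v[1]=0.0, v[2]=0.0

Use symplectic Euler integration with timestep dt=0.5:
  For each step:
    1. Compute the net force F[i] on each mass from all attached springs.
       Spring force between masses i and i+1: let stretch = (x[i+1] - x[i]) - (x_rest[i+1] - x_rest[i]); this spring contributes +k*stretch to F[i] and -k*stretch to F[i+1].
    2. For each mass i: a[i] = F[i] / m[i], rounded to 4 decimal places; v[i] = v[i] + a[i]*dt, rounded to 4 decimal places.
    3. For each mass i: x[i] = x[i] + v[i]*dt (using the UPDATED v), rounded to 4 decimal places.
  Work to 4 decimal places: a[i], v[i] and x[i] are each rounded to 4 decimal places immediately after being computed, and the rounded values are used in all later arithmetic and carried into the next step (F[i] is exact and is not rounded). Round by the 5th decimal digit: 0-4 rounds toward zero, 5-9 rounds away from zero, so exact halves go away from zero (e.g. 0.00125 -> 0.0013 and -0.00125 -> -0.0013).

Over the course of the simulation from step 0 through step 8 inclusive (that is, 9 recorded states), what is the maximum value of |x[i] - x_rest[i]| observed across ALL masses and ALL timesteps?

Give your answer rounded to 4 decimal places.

Answer: 2.7500

Derivation:
Step 0: x=[2.0000 7.0000 7.0000] v=[0.0000 0.0000 0.0000]
Step 1: x=[3.0000 4.5000 8.5000] v=[2.0000 -5.0000 3.0000]
Step 2: x=[3.2500 3.2500 9.5000] v=[0.5000 -2.5000 2.0000]
Step 3: x=[2.0000 5.1250 8.8750] v=[-2.5000 3.7500 -1.2500]
Step 4: x=[0.8125 7.3125 7.8750] v=[-2.3750 4.3750 -2.0000]
Step 5: x=[1.3750 6.5313 8.0938] v=[1.1250 -1.5625 0.4375]
Step 6: x=[3.0157 3.9532 9.0313] v=[3.2813 -5.1563 1.8750]
Step 7: x=[3.6251 3.4454 8.9298] v=[1.2188 -1.0157 -0.2031]
Step 8: x=[2.6447 5.7696 7.5861] v=[-1.9609 4.6484 -2.6875]
Max displacement = 2.7500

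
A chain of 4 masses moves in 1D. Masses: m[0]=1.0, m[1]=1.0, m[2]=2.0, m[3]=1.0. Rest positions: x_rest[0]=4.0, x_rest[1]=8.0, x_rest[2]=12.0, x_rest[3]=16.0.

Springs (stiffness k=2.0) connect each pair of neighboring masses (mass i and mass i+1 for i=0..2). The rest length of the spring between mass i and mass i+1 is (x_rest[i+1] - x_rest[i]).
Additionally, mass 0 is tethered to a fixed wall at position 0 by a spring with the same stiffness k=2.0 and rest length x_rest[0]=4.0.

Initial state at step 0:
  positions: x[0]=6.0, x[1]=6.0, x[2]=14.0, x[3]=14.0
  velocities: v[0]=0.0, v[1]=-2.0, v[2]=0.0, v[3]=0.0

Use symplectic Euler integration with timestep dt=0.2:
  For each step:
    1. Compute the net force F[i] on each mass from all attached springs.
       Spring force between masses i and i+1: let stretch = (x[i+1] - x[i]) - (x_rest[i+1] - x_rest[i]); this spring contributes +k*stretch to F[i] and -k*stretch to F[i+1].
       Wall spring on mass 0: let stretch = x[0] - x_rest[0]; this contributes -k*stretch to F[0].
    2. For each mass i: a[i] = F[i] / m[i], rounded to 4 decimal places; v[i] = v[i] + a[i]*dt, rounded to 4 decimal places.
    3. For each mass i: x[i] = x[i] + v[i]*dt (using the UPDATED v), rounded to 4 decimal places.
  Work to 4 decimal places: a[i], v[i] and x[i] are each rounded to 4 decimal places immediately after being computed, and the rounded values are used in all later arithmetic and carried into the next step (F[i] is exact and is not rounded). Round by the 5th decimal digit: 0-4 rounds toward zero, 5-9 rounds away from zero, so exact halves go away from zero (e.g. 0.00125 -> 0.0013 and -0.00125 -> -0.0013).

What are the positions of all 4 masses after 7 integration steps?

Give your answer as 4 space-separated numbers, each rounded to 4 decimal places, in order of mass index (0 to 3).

Step 0: x=[6.0000 6.0000 14.0000 14.0000] v=[0.0000 -2.0000 0.0000 0.0000]
Step 1: x=[5.5200 6.2400 13.6800 14.3200] v=[-2.4000 1.2000 -1.6000 1.6000]
Step 2: x=[4.6560 7.0176 13.0880 14.9088] v=[-4.3200 3.8880 -2.9600 2.9440]
Step 3: x=[3.6084 8.0919 12.3260 15.6719] v=[-5.2378 5.3715 -3.8099 3.8157]
Step 4: x=[2.6308 9.1462 11.5285 16.4874] v=[-4.8878 5.2717 -3.9875 4.0773]
Step 5: x=[1.9640 9.8699 10.8341 17.2261] v=[-3.3340 3.6185 -3.4722 3.6937]
Step 6: x=[1.7726 10.0383 10.3568 17.7735] v=[-0.9572 0.8418 -2.3866 2.7369]
Step 7: x=[2.1006 9.5709 10.1634 18.0475] v=[1.6400 -2.3371 -0.9670 1.3702]

Answer: 2.1006 9.5709 10.1634 18.0475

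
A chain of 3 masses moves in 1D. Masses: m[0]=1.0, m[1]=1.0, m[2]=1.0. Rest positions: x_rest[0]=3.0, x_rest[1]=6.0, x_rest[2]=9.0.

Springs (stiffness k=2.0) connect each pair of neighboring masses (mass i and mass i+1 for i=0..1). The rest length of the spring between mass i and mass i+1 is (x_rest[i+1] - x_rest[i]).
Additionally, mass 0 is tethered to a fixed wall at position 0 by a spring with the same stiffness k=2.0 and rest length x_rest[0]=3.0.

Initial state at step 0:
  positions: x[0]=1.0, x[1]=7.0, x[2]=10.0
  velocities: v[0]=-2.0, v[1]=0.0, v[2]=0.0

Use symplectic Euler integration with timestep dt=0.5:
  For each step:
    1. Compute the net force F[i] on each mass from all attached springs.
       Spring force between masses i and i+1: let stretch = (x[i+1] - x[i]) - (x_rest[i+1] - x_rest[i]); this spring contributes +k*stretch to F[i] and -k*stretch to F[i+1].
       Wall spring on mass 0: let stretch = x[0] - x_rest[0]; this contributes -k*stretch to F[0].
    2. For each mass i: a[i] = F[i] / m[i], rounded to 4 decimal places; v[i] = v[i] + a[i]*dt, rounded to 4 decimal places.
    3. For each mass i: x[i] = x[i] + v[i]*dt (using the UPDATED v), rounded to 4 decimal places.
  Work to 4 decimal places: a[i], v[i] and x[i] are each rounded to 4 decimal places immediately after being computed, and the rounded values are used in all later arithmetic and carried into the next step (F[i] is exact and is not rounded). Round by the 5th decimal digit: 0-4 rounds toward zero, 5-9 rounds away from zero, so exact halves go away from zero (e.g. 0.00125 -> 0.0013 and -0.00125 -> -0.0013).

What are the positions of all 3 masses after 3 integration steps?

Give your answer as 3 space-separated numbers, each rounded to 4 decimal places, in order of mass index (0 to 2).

Answer: 4.1250 6.0000 7.7500

Derivation:
Step 0: x=[1.0000 7.0000 10.0000] v=[-2.0000 0.0000 0.0000]
Step 1: x=[2.5000 5.5000 10.0000] v=[3.0000 -3.0000 0.0000]
Step 2: x=[4.2500 4.7500 9.2500] v=[3.5000 -1.5000 -1.5000]
Step 3: x=[4.1250 6.0000 7.7500] v=[-0.2500 2.5000 -3.0000]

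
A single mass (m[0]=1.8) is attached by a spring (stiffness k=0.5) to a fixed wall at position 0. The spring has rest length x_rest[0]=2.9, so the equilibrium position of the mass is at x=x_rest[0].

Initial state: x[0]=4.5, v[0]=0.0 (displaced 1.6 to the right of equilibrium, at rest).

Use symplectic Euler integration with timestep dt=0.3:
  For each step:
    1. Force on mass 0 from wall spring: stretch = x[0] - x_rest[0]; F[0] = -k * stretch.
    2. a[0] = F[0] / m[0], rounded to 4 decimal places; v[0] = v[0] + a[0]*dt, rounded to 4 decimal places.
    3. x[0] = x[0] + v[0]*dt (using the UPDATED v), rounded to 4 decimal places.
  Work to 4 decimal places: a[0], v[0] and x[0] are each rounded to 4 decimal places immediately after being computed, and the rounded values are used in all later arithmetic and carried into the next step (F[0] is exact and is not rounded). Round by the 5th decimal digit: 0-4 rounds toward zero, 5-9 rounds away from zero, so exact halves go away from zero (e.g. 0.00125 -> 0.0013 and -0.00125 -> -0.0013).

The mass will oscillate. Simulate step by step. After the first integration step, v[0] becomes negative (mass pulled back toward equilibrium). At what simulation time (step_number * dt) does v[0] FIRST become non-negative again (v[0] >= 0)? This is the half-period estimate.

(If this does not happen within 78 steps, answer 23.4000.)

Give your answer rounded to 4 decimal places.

Step 0: x=[4.5000] v=[0.0000]
Step 1: x=[4.4600] v=[-0.1333]
Step 2: x=[4.3810] v=[-0.2633]
Step 3: x=[4.2650] v=[-0.3867]
Step 4: x=[4.1149] v=[-0.5005]
Step 5: x=[3.9344] v=[-0.6018]
Step 6: x=[3.7280] v=[-0.6880]
Step 7: x=[3.5009] v=[-0.7570]
Step 8: x=[3.2588] v=[-0.8071]
Step 9: x=[3.0077] v=[-0.8370]
Step 10: x=[2.7539] v=[-0.8460]
Step 11: x=[2.5038] v=[-0.8338]
Step 12: x=[2.2636] v=[-0.8008]
Step 13: x=[2.0393] v=[-0.7478]
Step 14: x=[1.8365] v=[-0.6761]
Step 15: x=[1.6603] v=[-0.5875]
Step 16: x=[1.5150] v=[-0.4842]
Step 17: x=[1.4044] v=[-0.3688]
Step 18: x=[1.3311] v=[-0.2442]
Step 19: x=[1.2971] v=[-0.1135]
Step 20: x=[1.3031] v=[0.0201]
First v>=0 after going negative at step 20, time=6.0000

Answer: 6.0000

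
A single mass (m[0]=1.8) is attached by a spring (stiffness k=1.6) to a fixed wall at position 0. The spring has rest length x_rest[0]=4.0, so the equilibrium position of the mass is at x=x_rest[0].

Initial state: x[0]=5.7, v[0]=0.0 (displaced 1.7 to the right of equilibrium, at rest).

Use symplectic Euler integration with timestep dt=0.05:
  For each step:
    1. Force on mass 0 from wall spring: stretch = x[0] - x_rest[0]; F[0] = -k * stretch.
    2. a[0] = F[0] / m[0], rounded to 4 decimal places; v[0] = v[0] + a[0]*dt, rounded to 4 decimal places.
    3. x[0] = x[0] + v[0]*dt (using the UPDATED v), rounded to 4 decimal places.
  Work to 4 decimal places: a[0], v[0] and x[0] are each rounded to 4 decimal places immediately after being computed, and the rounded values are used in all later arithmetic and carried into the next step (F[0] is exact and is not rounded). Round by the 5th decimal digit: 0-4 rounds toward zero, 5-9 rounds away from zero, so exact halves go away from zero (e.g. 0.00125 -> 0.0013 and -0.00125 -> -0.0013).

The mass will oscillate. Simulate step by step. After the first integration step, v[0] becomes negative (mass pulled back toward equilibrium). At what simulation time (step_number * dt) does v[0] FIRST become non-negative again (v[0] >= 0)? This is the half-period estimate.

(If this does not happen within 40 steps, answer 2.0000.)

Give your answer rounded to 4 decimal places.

Answer: 2.0000

Derivation:
Step 0: x=[5.7000] v=[0.0000]
Step 1: x=[5.6962] v=[-0.0756]
Step 2: x=[5.6887] v=[-0.1510]
Step 3: x=[5.6774] v=[-0.2261]
Step 4: x=[5.6624] v=[-0.3007]
Step 5: x=[5.6437] v=[-0.3746]
Step 6: x=[5.6213] v=[-0.4477]
Step 7: x=[5.5953] v=[-0.5198]
Step 8: x=[5.5658] v=[-0.5907]
Step 9: x=[5.5328] v=[-0.6603]
Step 10: x=[5.4964] v=[-0.7284]
Step 11: x=[5.4567] v=[-0.7949]
Step 12: x=[5.4137] v=[-0.8596]
Step 13: x=[5.3676] v=[-0.9224]
Step 14: x=[5.3184] v=[-0.9832]
Step 15: x=[5.2663] v=[-1.0418]
Step 16: x=[5.2114] v=[-1.0981]
Step 17: x=[5.1538] v=[-1.1519]
Step 18: x=[5.0936] v=[-1.2032]
Step 19: x=[5.0310] v=[-1.2518]
Step 20: x=[4.9661] v=[-1.2976]
Step 21: x=[4.8991] v=[-1.3405]
Step 22: x=[4.8301] v=[-1.3805]
Step 23: x=[4.7592] v=[-1.4174]
Step 24: x=[4.6866] v=[-1.4511]
Step 25: x=[4.6125] v=[-1.4816]
Step 26: x=[4.5371] v=[-1.5088]
Step 27: x=[4.4605] v=[-1.5327]
Step 28: x=[4.3828] v=[-1.5532]
Step 29: x=[4.3043] v=[-1.5702]
Step 30: x=[4.2251] v=[-1.5837]
Step 31: x=[4.1454] v=[-1.5937]
Step 32: x=[4.0654] v=[-1.6002]
Step 33: x=[3.9852] v=[-1.6031]
Step 34: x=[3.9051] v=[-1.6024]
Step 35: x=[3.8252] v=[-1.5982]
Step 36: x=[3.7457] v=[-1.5904]
Step 37: x=[3.6667] v=[-1.5791]
Step 38: x=[3.5885] v=[-1.5643]
Step 39: x=[3.5112] v=[-1.5460]
Step 40: x=[3.4350] v=[-1.5243]
v[0] did not become non-negative within 40 steps; using fallback time=2.0000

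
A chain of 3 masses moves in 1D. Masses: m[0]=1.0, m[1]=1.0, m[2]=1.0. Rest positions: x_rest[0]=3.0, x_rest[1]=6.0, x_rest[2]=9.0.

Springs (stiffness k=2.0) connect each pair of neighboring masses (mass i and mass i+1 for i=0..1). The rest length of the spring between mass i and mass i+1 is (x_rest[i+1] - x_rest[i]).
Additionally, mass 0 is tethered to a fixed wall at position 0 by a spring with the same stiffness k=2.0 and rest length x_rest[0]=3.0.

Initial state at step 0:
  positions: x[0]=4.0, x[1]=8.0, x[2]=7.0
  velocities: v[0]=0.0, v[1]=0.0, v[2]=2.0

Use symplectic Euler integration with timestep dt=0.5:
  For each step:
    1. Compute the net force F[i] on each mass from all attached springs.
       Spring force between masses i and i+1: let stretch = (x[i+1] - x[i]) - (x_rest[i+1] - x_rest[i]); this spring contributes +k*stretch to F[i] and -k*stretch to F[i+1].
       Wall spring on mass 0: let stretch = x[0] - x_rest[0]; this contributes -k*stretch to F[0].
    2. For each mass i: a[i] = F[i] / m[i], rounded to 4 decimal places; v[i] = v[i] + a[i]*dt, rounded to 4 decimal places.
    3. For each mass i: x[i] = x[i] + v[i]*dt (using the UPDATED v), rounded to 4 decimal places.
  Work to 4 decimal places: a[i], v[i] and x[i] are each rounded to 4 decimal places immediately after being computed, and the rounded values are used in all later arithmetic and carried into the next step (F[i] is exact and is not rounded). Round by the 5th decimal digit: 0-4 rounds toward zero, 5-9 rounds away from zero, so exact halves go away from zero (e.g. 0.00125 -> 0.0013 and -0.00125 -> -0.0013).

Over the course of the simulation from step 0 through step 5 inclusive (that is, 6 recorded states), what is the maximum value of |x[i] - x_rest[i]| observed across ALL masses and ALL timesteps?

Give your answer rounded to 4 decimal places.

Step 0: x=[4.0000 8.0000 7.0000] v=[0.0000 0.0000 2.0000]
Step 1: x=[4.0000 5.5000 10.0000] v=[0.0000 -5.0000 6.0000]
Step 2: x=[2.7500 4.5000 12.2500] v=[-2.5000 -2.0000 4.5000]
Step 3: x=[1.0000 6.5000 12.1250] v=[-3.5000 4.0000 -0.2500]
Step 4: x=[1.5000 8.5625 10.6875] v=[1.0000 4.1250 -2.8750]
Step 5: x=[4.7813 8.1563 9.6875] v=[6.5625 -0.8125 -2.0000]
Max displacement = 3.2500

Answer: 3.2500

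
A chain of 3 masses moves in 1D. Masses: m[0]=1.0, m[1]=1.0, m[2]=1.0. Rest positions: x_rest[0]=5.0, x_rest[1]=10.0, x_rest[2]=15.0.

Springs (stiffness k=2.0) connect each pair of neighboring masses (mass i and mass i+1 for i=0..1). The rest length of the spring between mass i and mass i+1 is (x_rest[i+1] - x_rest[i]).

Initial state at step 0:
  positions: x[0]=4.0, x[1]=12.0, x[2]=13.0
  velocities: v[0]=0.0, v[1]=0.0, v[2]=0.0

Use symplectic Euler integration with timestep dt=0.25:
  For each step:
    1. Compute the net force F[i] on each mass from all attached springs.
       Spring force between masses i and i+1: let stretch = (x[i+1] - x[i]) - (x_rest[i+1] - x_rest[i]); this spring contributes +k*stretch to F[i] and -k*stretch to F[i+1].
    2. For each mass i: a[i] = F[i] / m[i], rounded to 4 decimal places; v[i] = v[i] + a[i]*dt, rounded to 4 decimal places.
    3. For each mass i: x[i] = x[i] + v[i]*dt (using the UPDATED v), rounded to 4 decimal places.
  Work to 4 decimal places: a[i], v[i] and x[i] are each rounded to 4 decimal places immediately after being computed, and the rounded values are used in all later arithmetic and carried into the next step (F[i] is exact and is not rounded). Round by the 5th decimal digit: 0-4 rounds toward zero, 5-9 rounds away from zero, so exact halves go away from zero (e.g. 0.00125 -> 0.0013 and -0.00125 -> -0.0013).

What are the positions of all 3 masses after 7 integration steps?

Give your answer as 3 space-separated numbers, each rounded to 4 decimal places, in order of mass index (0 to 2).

Step 0: x=[4.0000 12.0000 13.0000] v=[0.0000 0.0000 0.0000]
Step 1: x=[4.3750 11.1250 13.5000] v=[1.5000 -3.5000 2.0000]
Step 2: x=[4.9688 9.7031 14.3281] v=[2.3750 -5.6875 3.3125]
Step 3: x=[5.5294 8.2676 15.2031] v=[2.2422 -5.7422 3.5000]
Step 4: x=[5.8072 7.3567 15.8362] v=[1.1113 -3.6436 2.5323]
Step 5: x=[5.6537 7.3121 16.0344] v=[-0.6140 -0.1786 0.7926]
Step 6: x=[5.0825 8.1505 15.7673] v=[-2.2848 3.3534 -1.0686]
Step 7: x=[4.2698 9.5575 15.1731] v=[-3.2508 5.6278 -2.3770]

Answer: 4.2698 9.5575 15.1731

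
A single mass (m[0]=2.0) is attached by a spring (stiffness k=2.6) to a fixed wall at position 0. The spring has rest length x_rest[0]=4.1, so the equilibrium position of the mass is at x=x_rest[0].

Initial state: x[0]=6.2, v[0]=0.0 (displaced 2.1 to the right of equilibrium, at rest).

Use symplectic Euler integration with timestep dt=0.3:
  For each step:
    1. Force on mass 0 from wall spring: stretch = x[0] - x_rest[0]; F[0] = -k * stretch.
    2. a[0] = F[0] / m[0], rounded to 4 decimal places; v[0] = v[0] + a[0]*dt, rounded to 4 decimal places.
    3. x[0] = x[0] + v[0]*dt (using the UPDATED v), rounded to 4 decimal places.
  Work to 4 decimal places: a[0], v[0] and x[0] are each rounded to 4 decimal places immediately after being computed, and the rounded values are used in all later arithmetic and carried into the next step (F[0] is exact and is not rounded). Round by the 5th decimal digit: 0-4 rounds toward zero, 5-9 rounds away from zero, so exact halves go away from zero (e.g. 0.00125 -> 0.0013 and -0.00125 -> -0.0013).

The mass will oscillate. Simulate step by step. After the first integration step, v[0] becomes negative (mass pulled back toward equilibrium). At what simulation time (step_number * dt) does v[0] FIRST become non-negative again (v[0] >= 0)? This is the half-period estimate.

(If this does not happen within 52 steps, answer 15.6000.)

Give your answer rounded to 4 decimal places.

Step 0: x=[6.2000] v=[0.0000]
Step 1: x=[5.9543] v=[-0.8190]
Step 2: x=[5.4916] v=[-1.5422]
Step 3: x=[4.8661] v=[-2.0849]
Step 4: x=[4.1510] v=[-2.3837]
Step 5: x=[3.4299] v=[-2.4036]
Step 6: x=[2.7872] v=[-2.1423]
Step 7: x=[2.2981] v=[-1.6303]
Step 8: x=[2.0198] v=[-0.9276]
Step 9: x=[1.9849] v=[-0.1163]
Step 10: x=[2.1975] v=[0.7086]
First v>=0 after going negative at step 10, time=3.0000

Answer: 3.0000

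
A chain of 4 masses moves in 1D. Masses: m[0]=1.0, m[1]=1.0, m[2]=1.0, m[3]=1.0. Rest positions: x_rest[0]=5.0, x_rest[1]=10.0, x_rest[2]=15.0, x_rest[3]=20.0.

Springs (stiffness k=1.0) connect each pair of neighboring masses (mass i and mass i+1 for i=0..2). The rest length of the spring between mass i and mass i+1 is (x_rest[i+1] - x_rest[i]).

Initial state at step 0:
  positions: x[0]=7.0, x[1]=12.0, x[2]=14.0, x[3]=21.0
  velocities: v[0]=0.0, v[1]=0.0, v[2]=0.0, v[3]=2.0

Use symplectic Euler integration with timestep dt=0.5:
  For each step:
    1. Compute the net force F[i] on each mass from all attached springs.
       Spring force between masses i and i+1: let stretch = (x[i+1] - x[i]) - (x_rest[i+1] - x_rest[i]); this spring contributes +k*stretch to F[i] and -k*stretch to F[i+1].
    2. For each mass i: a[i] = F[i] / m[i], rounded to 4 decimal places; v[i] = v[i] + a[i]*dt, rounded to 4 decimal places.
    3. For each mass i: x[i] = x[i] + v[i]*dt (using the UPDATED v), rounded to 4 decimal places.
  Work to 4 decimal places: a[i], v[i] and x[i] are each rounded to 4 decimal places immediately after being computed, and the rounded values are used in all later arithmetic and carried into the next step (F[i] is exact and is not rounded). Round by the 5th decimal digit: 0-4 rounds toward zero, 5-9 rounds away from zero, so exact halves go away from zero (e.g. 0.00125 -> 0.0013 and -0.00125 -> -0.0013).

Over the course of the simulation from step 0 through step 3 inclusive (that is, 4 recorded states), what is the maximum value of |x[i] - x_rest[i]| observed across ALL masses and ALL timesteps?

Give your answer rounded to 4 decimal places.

Step 0: x=[7.0000 12.0000 14.0000 21.0000] v=[0.0000 0.0000 0.0000 2.0000]
Step 1: x=[7.0000 11.2500 15.2500 21.5000] v=[0.0000 -1.5000 2.5000 1.0000]
Step 2: x=[6.8125 10.4375 17.0625 21.6875] v=[-0.3750 -1.6250 3.6250 0.3750]
Step 3: x=[6.2813 10.3750 18.3750 21.9688] v=[-1.0625 -0.1250 2.6250 0.5625]
Max displacement = 3.3750

Answer: 3.3750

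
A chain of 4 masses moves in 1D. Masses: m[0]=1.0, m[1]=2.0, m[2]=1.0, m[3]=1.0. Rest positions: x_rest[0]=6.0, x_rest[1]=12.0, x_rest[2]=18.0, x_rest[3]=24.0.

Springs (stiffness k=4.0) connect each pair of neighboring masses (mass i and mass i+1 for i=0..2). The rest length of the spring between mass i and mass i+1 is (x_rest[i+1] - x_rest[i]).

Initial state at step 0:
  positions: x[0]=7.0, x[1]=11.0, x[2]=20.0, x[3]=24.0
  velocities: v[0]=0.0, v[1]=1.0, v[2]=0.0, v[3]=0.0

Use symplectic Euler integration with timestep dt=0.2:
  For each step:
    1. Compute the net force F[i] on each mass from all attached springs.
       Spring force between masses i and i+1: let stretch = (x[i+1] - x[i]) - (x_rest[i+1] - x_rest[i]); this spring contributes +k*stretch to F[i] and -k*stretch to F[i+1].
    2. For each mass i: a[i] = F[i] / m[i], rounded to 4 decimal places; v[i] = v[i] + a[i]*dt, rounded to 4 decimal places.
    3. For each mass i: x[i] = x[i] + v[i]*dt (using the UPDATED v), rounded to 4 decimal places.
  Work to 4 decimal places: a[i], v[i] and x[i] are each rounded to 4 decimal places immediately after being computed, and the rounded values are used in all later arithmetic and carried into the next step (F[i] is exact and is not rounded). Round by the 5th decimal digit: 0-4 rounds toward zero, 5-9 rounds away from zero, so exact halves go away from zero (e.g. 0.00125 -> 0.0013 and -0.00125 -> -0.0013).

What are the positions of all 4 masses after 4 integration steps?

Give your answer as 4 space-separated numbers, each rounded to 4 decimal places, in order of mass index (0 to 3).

Answer: 5.5059 13.6508 16.6783 25.1143

Derivation:
Step 0: x=[7.0000 11.0000 20.0000 24.0000] v=[0.0000 1.0000 0.0000 0.0000]
Step 1: x=[6.6800 11.6000 19.2000 24.3200] v=[-1.6000 3.0000 -4.0000 1.6000]
Step 2: x=[6.1872 12.4144 18.0032 24.7808] v=[-2.4640 4.0720 -5.9840 2.3040]
Step 3: x=[5.7308 13.1777 16.9966 25.1172] v=[-2.2822 3.8166 -5.0330 1.6819]
Step 4: x=[5.5059 13.6508 16.6783 25.1143] v=[-1.1247 2.3654 -1.5916 -0.0146]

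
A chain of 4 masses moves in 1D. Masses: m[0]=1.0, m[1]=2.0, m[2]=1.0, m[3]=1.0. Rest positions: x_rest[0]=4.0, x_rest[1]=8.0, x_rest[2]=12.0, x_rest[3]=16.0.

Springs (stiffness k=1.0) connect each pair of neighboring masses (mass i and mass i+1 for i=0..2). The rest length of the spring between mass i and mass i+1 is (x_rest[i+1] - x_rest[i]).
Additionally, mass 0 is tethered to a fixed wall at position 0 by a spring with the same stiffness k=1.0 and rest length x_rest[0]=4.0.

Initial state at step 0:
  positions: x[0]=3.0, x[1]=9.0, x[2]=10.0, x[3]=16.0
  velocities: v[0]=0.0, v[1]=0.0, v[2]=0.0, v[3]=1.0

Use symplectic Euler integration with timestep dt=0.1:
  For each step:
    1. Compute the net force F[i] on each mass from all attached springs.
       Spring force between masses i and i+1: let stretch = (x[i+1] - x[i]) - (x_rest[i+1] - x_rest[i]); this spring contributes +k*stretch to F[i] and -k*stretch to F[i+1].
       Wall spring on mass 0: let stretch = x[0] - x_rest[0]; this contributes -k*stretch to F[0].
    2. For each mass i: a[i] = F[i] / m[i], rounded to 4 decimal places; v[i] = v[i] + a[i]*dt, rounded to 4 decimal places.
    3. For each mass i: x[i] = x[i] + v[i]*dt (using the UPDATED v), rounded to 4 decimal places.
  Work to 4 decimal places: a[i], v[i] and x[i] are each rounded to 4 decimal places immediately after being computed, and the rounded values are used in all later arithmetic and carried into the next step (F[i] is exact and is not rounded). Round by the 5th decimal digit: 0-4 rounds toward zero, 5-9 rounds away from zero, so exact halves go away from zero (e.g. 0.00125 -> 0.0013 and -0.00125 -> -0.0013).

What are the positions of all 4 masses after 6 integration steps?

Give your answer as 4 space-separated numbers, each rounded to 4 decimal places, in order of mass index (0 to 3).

Step 0: x=[3.0000 9.0000 10.0000 16.0000] v=[0.0000 0.0000 0.0000 1.0000]
Step 1: x=[3.0300 8.9750 10.0500 16.0800] v=[0.3000 -0.2500 0.5000 0.8000]
Step 2: x=[3.0892 8.9257 10.1496 16.1397] v=[0.5915 -0.4935 0.9955 0.5970]
Step 3: x=[3.1758 8.8533 10.2968 16.1795] v=[0.8662 -0.7241 1.4721 0.3980]
Step 4: x=[3.2874 8.7597 10.4884 16.2005] v=[1.1164 -0.9358 1.9160 0.2097]
Step 5: x=[3.4209 8.6474 10.7198 16.2044] v=[1.3349 -1.1230 2.3143 0.0385]
Step 6: x=[3.5725 8.5193 10.9854 16.1934] v=[1.5155 -1.2807 2.6555 -0.1100]

Answer: 3.5725 8.5193 10.9854 16.1934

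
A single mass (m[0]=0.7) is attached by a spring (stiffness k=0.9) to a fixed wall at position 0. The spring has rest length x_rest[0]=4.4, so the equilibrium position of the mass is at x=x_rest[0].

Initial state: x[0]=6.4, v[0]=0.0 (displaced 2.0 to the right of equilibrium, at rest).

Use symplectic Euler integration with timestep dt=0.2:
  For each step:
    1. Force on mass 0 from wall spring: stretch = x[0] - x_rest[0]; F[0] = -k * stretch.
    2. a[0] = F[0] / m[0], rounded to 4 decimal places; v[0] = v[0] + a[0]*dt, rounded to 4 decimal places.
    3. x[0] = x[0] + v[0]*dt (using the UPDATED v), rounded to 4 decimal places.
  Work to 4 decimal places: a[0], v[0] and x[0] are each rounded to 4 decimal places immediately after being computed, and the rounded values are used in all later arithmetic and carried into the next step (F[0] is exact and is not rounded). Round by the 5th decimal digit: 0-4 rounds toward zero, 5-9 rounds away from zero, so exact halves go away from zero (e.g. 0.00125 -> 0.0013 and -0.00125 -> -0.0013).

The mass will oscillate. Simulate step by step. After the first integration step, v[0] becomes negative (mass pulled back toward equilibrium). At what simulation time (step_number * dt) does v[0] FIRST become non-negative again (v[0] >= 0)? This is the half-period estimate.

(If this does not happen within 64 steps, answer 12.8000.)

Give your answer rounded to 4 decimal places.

Step 0: x=[6.4000] v=[0.0000]
Step 1: x=[6.2971] v=[-0.5143]
Step 2: x=[6.0967] v=[-1.0021]
Step 3: x=[5.8090] v=[-1.4384]
Step 4: x=[5.4489] v=[-1.8007]
Step 5: x=[5.0348] v=[-2.0704]
Step 6: x=[4.5881] v=[-2.2336]
Step 7: x=[4.1317] v=[-2.2820]
Step 8: x=[3.6891] v=[-2.2130]
Step 9: x=[3.2831] v=[-2.0302]
Step 10: x=[2.9345] v=[-1.7430]
Step 11: x=[2.6613] v=[-1.3662]
Step 12: x=[2.4775] v=[-0.9191]
Step 13: x=[2.3926] v=[-0.4247]
Step 14: x=[2.4109] v=[0.0915]
First v>=0 after going negative at step 14, time=2.8000

Answer: 2.8000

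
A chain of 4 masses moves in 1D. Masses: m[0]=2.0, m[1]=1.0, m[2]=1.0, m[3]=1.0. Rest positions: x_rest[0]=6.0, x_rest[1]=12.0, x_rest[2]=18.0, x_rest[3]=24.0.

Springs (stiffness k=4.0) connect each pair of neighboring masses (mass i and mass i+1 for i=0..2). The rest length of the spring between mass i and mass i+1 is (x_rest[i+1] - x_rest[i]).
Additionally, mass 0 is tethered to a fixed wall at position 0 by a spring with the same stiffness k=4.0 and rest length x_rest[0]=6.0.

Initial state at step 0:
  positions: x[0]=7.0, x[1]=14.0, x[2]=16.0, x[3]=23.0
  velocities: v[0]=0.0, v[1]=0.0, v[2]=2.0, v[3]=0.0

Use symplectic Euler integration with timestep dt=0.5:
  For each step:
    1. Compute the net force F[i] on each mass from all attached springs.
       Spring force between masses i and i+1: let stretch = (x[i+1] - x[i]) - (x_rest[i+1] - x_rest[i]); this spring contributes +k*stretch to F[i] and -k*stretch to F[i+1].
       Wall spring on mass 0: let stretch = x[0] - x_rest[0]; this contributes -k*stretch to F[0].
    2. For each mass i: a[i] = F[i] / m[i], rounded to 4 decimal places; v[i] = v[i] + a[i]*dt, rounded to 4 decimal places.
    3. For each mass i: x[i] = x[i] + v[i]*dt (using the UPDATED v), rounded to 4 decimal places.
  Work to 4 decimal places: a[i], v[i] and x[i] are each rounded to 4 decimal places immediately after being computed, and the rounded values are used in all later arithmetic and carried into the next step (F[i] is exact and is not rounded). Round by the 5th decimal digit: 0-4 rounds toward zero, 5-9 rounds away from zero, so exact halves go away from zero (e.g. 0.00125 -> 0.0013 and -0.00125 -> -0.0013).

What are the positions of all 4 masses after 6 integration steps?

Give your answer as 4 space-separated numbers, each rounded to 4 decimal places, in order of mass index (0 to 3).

Step 0: x=[7.0000 14.0000 16.0000 23.0000] v=[0.0000 0.0000 2.0000 0.0000]
Step 1: x=[7.0000 9.0000 22.0000 22.0000] v=[0.0000 -10.0000 12.0000 -2.0000]
Step 2: x=[4.5000 15.0000 15.0000 27.0000] v=[-5.0000 12.0000 -14.0000 10.0000]
Step 3: x=[5.0000 10.5000 20.0000 26.0000] v=[1.0000 -9.0000 10.0000 -2.0000]
Step 4: x=[5.7500 10.0000 21.5000 25.0000] v=[1.5000 -1.0000 3.0000 -2.0000]
Step 5: x=[5.7500 16.7500 15.0000 26.5000] v=[0.0000 13.5000 -13.0000 3.0000]
Step 6: x=[8.3750 10.7500 21.7500 22.5000] v=[5.2500 -12.0000 13.5000 -8.0000]

Answer: 8.3750 10.7500 21.7500 22.5000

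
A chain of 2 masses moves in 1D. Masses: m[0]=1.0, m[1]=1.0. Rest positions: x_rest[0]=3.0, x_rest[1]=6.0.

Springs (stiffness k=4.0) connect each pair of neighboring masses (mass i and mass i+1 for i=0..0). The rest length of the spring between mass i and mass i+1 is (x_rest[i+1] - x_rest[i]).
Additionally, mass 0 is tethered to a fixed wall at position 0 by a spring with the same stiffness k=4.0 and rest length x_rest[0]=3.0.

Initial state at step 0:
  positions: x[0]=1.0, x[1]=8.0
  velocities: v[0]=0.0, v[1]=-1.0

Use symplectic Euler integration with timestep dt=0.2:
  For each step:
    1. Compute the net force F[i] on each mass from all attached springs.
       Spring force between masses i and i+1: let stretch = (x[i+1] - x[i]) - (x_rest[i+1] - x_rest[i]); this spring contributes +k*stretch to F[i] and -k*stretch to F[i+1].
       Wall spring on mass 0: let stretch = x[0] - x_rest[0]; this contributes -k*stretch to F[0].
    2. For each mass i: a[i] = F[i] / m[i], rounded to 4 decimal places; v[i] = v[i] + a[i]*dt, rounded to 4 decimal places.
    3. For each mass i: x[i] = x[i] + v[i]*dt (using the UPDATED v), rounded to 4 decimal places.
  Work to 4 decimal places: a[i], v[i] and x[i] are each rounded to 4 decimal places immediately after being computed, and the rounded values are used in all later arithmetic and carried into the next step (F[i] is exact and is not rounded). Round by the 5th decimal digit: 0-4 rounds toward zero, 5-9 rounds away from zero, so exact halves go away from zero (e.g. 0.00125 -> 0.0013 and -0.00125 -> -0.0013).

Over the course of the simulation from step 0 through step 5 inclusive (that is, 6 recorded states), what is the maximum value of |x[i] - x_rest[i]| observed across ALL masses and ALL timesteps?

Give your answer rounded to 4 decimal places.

Answer: 2.3538

Derivation:
Step 0: x=[1.0000 8.0000] v=[0.0000 -1.0000]
Step 1: x=[1.9600 7.1600] v=[4.8000 -4.2000]
Step 2: x=[3.4384 5.9680] v=[7.3920 -5.9600]
Step 3: x=[4.7714 4.8513] v=[6.6650 -5.5837]
Step 4: x=[5.3538 4.2018] v=[2.9118 -3.2476]
Step 5: x=[4.8952 4.2166] v=[-2.2928 0.0740]
Max displacement = 2.3538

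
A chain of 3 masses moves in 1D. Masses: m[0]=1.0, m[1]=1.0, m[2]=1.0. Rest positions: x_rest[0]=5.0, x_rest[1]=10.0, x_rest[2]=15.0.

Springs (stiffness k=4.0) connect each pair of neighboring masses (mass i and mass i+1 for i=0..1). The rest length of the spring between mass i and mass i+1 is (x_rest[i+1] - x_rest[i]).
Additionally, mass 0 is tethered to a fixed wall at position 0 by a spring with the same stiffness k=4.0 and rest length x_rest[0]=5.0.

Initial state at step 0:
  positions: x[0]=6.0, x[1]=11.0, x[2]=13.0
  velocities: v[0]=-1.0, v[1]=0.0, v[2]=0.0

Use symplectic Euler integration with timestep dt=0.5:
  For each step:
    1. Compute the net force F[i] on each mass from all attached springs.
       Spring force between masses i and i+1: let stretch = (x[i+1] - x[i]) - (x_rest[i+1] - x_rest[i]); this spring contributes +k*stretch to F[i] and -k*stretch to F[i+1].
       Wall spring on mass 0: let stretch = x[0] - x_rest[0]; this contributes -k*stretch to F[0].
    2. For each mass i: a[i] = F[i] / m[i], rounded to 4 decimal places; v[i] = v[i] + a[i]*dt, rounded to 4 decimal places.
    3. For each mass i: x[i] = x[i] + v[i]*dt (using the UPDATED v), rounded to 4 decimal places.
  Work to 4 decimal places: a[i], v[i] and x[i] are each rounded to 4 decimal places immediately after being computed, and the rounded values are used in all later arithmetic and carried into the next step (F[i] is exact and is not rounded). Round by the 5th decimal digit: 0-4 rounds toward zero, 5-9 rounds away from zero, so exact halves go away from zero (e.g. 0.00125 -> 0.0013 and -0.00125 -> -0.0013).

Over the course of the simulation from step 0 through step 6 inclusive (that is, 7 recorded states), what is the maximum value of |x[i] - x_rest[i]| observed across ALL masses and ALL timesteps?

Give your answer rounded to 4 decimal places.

Answer: 3.0000

Derivation:
Step 0: x=[6.0000 11.0000 13.0000] v=[-1.0000 0.0000 0.0000]
Step 1: x=[4.5000 8.0000 16.0000] v=[-3.0000 -6.0000 6.0000]
Step 2: x=[2.0000 9.5000 16.0000] v=[-5.0000 3.0000 0.0000]
Step 3: x=[5.0000 10.0000 14.5000] v=[6.0000 1.0000 -3.0000]
Step 4: x=[8.0000 10.0000 13.5000] v=[6.0000 0.0000 -2.0000]
Step 5: x=[5.0000 11.5000 14.0000] v=[-6.0000 3.0000 1.0000]
Step 6: x=[3.5000 9.0000 17.0000] v=[-3.0000 -5.0000 6.0000]
Max displacement = 3.0000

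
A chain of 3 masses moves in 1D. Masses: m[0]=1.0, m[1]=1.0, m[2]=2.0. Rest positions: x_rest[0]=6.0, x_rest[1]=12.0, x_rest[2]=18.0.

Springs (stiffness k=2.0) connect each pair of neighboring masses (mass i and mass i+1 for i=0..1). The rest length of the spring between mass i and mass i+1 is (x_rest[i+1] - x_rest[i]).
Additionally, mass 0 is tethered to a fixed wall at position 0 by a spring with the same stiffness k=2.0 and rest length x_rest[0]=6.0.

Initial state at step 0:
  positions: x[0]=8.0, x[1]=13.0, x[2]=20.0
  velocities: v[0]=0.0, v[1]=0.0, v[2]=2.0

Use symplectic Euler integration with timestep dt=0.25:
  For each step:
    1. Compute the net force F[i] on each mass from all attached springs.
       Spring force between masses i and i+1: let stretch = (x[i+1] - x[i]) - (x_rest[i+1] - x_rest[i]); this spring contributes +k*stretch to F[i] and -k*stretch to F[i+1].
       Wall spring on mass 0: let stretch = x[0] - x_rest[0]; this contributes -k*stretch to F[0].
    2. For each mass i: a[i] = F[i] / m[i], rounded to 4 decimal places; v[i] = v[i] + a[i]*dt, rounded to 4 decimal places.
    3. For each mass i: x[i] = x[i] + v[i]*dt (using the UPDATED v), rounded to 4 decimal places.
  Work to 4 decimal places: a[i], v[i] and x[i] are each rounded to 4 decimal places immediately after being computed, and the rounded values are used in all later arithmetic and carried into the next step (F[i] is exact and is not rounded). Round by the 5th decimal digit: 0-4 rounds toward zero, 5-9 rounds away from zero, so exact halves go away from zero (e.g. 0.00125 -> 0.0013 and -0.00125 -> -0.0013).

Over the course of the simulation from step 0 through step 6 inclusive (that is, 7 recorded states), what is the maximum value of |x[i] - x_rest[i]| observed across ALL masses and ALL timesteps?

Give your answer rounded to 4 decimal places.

Step 0: x=[8.0000 13.0000 20.0000] v=[0.0000 0.0000 2.0000]
Step 1: x=[7.6250 13.2500 20.4375] v=[-1.5000 1.0000 1.7500]
Step 2: x=[7.0000 13.6953 20.8008] v=[-2.5000 1.7813 1.4531]
Step 3: x=[6.3369 14.1919 21.0950] v=[-2.6524 1.9864 1.1767]
Step 4: x=[5.8636 14.5695 21.3327] v=[-1.8934 1.5105 0.9509]
Step 5: x=[5.7455 14.7043 21.5227] v=[-0.4723 0.5392 0.7601]
Step 6: x=[6.0291 14.5716 21.6616] v=[1.1344 -0.5310 0.5555]
Max displacement = 3.6616

Answer: 3.6616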